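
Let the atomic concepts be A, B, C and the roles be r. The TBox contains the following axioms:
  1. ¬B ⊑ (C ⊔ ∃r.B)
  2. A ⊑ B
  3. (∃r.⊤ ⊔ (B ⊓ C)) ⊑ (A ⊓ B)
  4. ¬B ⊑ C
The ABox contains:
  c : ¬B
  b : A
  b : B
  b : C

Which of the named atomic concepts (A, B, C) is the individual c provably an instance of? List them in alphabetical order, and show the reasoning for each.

1. c : A?  L(c) = {¬B} ∪ {¬A}
   apply at c: ¬B⊑(C ⊔ ∃r.B); ¬B⊑C
   open: L(c) ⊇ {C, ¬A, ¬B, ∀r.⊥} — c ∉ A possible
2. c : B?  L(c) = {¬B} ∪ {¬B}
   apply at c: ¬B⊑(C ⊔ ∃r.B); ¬B⊑C
   open: L(c) ⊇ {C, ¬A, ¬B, ∀r.⊥} — c ∉ B possible
3. c : C?  L(c) = {¬B} ∪ {¬C}
   clash {C, ¬C} at c — c ∈ C
4. Entailed for c: {C}

{C}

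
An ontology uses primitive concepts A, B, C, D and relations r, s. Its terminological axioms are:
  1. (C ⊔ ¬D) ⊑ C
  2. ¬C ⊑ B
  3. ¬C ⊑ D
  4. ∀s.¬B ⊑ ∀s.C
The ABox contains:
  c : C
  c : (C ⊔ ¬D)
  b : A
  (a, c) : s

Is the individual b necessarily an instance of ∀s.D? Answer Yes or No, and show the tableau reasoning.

1. b : ∀s.D?  L(b) = {A} ∪ {∃s.¬D}
   open: L(b) ⊇ {A, C, ∃s.B, ∃s.¬D} (+ ∃-successors) — b ∉ ∀s.D possible
2. Hence b : ∀s.D: not entailed.

No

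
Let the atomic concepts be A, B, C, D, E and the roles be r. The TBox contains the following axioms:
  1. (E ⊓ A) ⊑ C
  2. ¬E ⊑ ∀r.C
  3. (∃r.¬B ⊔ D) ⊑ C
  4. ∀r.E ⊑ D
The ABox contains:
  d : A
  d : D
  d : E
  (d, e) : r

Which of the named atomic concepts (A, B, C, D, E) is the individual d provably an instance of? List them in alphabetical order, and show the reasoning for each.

{A, C, D, E}

1. d : A?  L(d) = {A, D, E} ∪ {¬A}
   clash {A, ¬A} at d — d ∈ A
2. d : B?  L(d) = {A, D, E} ∪ {¬B}
   open: L(d) ⊇ {A, C, D, E, ¬B} — d ∉ B possible
3. d : C?  L(d) = {A, D, E} ∪ {¬C}
   clash {C, ¬C} at d — d ∈ C
4. d : D?  L(d) = {A, D, E} ∪ {¬D}
   clash {D, ¬D} at d — d ∈ D
5. d : E?  L(d) = {A, D, E} ∪ {¬E}
   clash {E, ¬E} at d — d ∈ E
6. Entailed for d: {A, C, D, E}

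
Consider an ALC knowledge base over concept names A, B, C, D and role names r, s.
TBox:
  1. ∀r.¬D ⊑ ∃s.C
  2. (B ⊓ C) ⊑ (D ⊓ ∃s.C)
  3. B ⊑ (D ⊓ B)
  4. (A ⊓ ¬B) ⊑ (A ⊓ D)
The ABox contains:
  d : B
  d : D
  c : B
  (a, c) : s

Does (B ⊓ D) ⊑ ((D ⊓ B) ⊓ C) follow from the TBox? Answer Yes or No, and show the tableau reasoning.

No

1. (B ⊓ D) ⊑ ((D ⊓ B) ⊓ C)  ⇔  ((B ⊓ D) ⊓ ((¬D ⊔ ¬B) ⊔ ¬C)) unsat w.r.t. T
   apply at x₀: B⊑(D ⊓ B)
   open: L(x₀) ⊇ {B, D, ¬C, ∃r.D} (+ ∃-successors)
2. Hence (B ⊓ D) ⊑ ((D ⊓ B) ⊓ C): not entailed.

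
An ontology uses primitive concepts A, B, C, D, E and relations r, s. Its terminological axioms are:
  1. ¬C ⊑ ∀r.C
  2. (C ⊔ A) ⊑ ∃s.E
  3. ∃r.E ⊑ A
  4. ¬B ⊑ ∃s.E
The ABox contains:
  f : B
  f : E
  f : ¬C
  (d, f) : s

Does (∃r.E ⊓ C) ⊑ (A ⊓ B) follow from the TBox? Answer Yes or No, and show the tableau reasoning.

1. (∃r.E ⊓ C) ⊑ (A ⊓ B)  ⇔  ((∃r.E ⊓ C) ⊓ (¬A ⊔ ¬B)) unsat w.r.t. T
   apply at x₀: ∃r.E⊑A
   open: L(x₀) ⊇ {A, C, ¬B, ∃r.E, ∃s.E} (+ ∃-successors)
2. Hence (∃r.E ⊓ C) ⊑ (A ⊓ B): not entailed.

No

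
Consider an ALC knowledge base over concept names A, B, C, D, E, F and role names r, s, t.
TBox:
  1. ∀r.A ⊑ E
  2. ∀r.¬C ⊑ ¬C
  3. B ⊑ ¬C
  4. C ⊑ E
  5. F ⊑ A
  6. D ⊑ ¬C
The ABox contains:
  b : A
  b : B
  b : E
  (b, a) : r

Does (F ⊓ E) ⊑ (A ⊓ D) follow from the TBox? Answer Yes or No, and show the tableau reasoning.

1. (F ⊓ E) ⊑ (A ⊓ D)  ⇔  ((F ⊓ E) ⊓ (¬A ⊔ ¬D)) unsat w.r.t. T
   apply at x₀: F⊑A
   open: L(x₀) ⊇ {A, E, F, ¬B, ¬D, …} (+ ∃-successors)
2. Hence (F ⊓ E) ⊑ (A ⊓ D): not entailed.

No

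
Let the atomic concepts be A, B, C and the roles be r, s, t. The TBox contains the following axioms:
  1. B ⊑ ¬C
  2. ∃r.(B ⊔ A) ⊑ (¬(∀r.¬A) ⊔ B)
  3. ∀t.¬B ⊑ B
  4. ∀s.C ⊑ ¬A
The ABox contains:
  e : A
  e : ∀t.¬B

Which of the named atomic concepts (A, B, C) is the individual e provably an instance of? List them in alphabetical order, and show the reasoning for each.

1. e : A?  L(e) = {A, ∀t.¬B} ∪ {¬A}
   clash {A, ¬A} at e — e ∈ A
2. e : B?  L(e) = {A, ∀t.¬B} ∪ {¬B}
   clash {B, ¬B} at e — e ∈ B
3. e : C?  L(e) = {A, ∀t.¬B} ∪ {¬C}
   apply at e: ∀t.¬B⊑B
   open: L(e) ⊇ {A, B, ¬C, ∀r.(¬B ⊓ ¬A), ∀t.¬B, …} (+ ∃-successors) — e ∉ C possible
4. Entailed for e: {A, B}

{A, B}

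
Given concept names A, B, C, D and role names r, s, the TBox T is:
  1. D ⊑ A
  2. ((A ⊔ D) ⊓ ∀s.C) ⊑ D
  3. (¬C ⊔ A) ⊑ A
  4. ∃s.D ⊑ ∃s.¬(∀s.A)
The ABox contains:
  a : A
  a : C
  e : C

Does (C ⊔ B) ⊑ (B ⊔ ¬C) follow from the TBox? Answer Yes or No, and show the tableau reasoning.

No

1. (C ⊔ B) ⊑ (B ⊔ ¬C)  ⇔  ((C ⊔ B) ⊓ (¬B ⊓ C)) unsat w.r.t. T
   open: L(x₀) ⊇ {C, ¬A, ¬B, ¬D, ∀s.¬D}
2. Hence (C ⊔ B) ⊑ (B ⊔ ¬C): not entailed.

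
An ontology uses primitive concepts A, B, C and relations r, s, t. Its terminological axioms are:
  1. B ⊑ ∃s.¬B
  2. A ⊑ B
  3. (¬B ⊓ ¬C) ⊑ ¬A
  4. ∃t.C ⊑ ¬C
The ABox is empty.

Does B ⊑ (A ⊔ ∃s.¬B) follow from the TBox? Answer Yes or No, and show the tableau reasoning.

1. B ⊑ (A ⊔ ∃s.¬B)  ⇔  (B ⊓ (¬A ⊓ ∀s.B)) unsat w.r.t. T
   all branches close; clash {B, ¬B} at an ∃-successor
2. Hence B ⊑ (A ⊔ ∃s.¬B): entailed.

Yes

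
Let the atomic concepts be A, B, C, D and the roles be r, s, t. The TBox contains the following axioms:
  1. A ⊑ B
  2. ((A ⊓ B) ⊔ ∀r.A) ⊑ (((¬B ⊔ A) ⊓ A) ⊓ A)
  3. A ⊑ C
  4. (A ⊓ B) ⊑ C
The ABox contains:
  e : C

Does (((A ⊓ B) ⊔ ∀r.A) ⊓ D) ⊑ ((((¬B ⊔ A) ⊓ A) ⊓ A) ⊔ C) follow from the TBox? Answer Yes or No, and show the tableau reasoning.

Yes

1. (((A ⊓ B) ⊔ ∀r.A) ⊓ D) ⊑ ((((¬B ⊔ A) ⊓ A) ⊓ A) ⊔ C)  ⇔  ((((A ⊓ B) ⊔ ∀r.A) ⊓ D) ⊓ ((((B ⊓ ¬A) ⊔ ¬A) ⊔ ¬A) ⊓ ¬C)) unsat w.r.t. T
   all branches close; clash {C, ¬C} at x₀
2. Hence (((A ⊓ B) ⊔ ∀r.A) ⊓ D) ⊑ ((((¬B ⊔ A) ⊓ A) ⊓ A) ⊔ C): entailed.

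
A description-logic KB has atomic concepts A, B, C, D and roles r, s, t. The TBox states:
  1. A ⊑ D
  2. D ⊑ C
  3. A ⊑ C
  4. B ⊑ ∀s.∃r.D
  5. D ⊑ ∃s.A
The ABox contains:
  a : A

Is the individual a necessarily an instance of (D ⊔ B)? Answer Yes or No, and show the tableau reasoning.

1. a : (D ⊔ B)?  L(a) = {A} ∪ {(¬D ⊓ ¬B)}
   clash {D, ¬D} at a — a ∈ (D ⊔ B)
2. Hence a : (D ⊔ B): entailed.

Yes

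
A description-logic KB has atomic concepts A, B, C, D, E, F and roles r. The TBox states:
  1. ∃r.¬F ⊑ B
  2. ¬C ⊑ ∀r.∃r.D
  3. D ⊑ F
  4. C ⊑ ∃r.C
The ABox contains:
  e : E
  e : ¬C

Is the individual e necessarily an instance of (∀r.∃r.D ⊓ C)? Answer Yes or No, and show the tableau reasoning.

No

1. e : (∀r.∃r.D ⊓ C)?  L(e) = {E, ¬C} ∪ {(∃r.∀r.¬D ⊔ ¬C)}
   apply at e: ¬C⊑∀r.∃r.D
   open: L(e) ⊇ {E, ¬C, ¬D, ∀r.F, ∀r.∃r.D} — e ∉ (∀r.∃r.D ⊓ C) possible
2. Hence e : (∀r.∃r.D ⊓ C): not entailed.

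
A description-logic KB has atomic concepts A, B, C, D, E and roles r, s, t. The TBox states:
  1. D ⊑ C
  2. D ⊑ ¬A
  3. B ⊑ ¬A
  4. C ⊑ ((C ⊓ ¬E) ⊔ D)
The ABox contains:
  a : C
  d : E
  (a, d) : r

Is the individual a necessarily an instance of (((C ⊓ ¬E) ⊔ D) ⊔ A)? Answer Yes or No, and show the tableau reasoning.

Yes

1. a : (((C ⊓ ¬E) ⊔ D) ⊔ A)?  L(a) = {C} ∪ {(((¬C ⊔ E) ⊓ ¬D) ⊓ ¬A)}
   clash {D, ¬D} at a — a ∈ (((C ⊓ ¬E) ⊔ D) ⊔ A)
2. Hence a : (((C ⊓ ¬E) ⊔ D) ⊔ A): entailed.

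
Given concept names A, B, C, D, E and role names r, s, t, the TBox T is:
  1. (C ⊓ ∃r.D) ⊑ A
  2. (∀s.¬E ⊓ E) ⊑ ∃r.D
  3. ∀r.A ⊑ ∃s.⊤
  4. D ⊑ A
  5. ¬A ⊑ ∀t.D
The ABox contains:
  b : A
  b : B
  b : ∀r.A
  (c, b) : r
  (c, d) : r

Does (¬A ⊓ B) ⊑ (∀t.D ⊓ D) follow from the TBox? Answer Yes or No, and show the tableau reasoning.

No

1. (¬A ⊓ B) ⊑ (∀t.D ⊓ D)  ⇔  ((¬A ⊓ B) ⊓ (∃t.¬D ⊔ ¬D)) unsat w.r.t. T
   apply at x₀: ¬A⊑∀t.D
   open: L(x₀) ⊇ {B, ¬A, ¬C, ¬D, ∀t.D, …} (+ ∃-successors)
2. Hence (¬A ⊓ B) ⊑ (∀t.D ⊓ D): not entailed.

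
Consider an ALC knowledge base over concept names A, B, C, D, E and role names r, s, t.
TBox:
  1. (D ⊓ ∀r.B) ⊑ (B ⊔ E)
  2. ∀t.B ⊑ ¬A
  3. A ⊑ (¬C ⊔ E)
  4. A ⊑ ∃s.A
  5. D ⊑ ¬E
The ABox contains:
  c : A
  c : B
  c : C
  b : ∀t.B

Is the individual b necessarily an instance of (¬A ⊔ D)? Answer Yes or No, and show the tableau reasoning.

Yes

1. b : (¬A ⊔ D)?  L(b) = {∀t.B} ∪ {(A ⊓ ¬D)}
   clash {A, ¬A} at b — b ∈ (¬A ⊔ D)
2. Hence b : (¬A ⊔ D): entailed.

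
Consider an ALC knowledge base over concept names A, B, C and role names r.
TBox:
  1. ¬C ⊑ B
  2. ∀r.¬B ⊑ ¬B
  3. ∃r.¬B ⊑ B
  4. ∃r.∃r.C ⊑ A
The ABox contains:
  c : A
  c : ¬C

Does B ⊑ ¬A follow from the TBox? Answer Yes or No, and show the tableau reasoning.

1. B ⊑ ¬A  ⇔  (B ⊓ A) unsat w.r.t. T
   open: L(x₀) ⊇ {A, B, ∃r.B} (+ ∃-successors)
2. Hence B ⊑ ¬A: not entailed.

No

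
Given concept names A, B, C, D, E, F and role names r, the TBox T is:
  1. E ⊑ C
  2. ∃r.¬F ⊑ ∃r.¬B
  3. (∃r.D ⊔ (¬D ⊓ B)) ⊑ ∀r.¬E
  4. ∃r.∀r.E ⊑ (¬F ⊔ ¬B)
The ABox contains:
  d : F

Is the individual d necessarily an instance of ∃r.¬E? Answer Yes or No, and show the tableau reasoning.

No

1. d : ∃r.¬E?  L(d) = {F} ∪ {∀r.E}
   open: L(d) ⊇ {D, F, ¬E, ∀r.E, ∀r.F, …} — d ∉ ∃r.¬E possible
2. Hence d : ∃r.¬E: not entailed.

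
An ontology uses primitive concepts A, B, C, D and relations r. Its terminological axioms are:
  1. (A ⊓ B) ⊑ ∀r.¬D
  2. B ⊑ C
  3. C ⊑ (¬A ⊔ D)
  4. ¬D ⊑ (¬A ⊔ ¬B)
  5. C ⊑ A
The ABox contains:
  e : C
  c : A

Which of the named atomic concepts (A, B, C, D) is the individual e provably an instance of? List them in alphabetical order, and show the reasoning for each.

1. e : A?  L(e) = {C} ∪ {¬A}
   clash {A, ¬A} at e — e ∈ A
2. e : B?  L(e) = {C} ∪ {¬B}
   apply at e: C⊑(¬A ⊔ D); C⊑A
   open: L(e) ⊇ {A, C, D, ¬B} — e ∉ B possible
3. e : C?  L(e) = {C} ∪ {¬C}
   clash {C, ¬C} at e — e ∈ C
4. e : D?  L(e) = {C} ∪ {¬D}
   clash {D, ¬D} at e — e ∈ D
5. Entailed for e: {A, C, D}

{A, C, D}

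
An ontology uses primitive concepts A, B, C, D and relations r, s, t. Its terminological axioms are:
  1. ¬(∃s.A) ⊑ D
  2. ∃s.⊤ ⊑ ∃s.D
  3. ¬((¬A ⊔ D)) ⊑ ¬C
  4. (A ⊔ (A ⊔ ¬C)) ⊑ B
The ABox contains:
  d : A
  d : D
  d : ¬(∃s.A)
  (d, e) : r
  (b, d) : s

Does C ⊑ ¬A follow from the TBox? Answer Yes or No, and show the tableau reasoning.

No

1. C ⊑ ¬A  ⇔  (C ⊓ A) unsat w.r.t. T
   open: L(x₀) ⊇ {A, B, C, D, ∀s.⊥}
2. Hence C ⊑ ¬A: not entailed.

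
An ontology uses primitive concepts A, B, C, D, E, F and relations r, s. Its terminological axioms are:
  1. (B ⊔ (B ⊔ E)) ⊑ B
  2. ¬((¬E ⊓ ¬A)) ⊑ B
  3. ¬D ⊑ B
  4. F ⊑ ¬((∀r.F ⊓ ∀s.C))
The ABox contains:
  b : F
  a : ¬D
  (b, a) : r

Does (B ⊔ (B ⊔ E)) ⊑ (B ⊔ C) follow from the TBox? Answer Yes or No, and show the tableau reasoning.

1. (B ⊔ (B ⊔ E)) ⊑ (B ⊔ C)  ⇔  ((B ⊔ (B ⊔ E)) ⊓ (¬B ⊓ ¬C)) unsat w.r.t. T
   all branches close; clash {B, ¬B} at x₀
2. Hence (B ⊔ (B ⊔ E)) ⊑ (B ⊔ C): entailed.

Yes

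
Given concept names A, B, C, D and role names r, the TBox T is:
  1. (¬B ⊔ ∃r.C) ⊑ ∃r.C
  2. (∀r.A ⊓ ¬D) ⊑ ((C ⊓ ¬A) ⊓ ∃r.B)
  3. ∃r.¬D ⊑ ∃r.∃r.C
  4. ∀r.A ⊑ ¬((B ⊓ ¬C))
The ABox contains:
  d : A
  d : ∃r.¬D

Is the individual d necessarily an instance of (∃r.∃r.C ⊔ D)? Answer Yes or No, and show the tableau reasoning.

Yes

1. d : (∃r.∃r.C ⊔ D)?  L(d) = {A, ∃r.¬D} ∪ {(∀r.∀r.¬C ⊓ ¬D)}
   clash {A, ¬A} at d — d ∈ (∃r.∃r.C ⊔ D)
2. Hence d : (∃r.∃r.C ⊔ D): entailed.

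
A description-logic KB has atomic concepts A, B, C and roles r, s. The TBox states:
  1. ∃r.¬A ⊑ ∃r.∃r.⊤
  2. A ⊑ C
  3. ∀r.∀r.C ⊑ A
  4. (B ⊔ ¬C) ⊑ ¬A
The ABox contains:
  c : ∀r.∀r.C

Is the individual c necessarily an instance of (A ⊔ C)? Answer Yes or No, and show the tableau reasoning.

Yes

1. c : (A ⊔ C)?  L(c) = {∀r.∀r.C} ∪ {(¬A ⊓ ¬C)}
   clash {A, ¬A} at c — c ∈ (A ⊔ C)
2. Hence c : (A ⊔ C): entailed.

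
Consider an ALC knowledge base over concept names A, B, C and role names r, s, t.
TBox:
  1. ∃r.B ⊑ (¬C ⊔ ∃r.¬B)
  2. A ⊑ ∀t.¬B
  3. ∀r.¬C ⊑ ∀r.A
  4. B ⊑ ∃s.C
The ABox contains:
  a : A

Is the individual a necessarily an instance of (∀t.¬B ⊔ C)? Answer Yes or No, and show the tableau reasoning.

Yes

1. a : (∀t.¬B ⊔ C)?  L(a) = {A} ∪ {(∃t.B ⊓ ¬C)}
   clash {B, ¬B} at an ∃-successor — a ∈ (∀t.¬B ⊔ C)
2. Hence a : (∀t.¬B ⊔ C): entailed.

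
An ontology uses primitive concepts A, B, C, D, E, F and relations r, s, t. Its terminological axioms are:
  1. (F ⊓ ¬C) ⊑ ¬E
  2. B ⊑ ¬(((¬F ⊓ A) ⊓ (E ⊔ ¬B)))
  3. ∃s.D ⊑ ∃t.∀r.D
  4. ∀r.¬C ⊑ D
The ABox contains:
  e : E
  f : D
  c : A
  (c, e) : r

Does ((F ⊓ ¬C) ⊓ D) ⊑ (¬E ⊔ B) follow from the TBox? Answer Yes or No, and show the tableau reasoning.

1. ((F ⊓ ¬C) ⊓ D) ⊑ (¬E ⊔ B)  ⇔  (((F ⊓ ¬C) ⊓ D) ⊓ (E ⊓ ¬B)) unsat w.r.t. T
   all branches close; clash {E, ¬E} at x₀
2. Hence ((F ⊓ ¬C) ⊓ D) ⊑ (¬E ⊔ B): entailed.

Yes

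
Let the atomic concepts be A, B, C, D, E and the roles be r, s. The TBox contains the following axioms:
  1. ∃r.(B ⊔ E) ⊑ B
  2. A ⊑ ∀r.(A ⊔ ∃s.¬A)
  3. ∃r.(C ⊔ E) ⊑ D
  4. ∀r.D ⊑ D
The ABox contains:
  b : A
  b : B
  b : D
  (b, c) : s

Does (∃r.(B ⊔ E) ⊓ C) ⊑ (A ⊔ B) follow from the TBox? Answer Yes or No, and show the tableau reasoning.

1. (∃r.(B ⊔ E) ⊓ C) ⊑ (A ⊔ B)  ⇔  ((∃r.(B ⊔ E) ⊓ C) ⊓ (¬A ⊓ ¬B)) unsat w.r.t. T
   all branches close; clash {B, ¬B} at x₀
2. Hence (∃r.(B ⊔ E) ⊓ C) ⊑ (A ⊔ B): entailed.

Yes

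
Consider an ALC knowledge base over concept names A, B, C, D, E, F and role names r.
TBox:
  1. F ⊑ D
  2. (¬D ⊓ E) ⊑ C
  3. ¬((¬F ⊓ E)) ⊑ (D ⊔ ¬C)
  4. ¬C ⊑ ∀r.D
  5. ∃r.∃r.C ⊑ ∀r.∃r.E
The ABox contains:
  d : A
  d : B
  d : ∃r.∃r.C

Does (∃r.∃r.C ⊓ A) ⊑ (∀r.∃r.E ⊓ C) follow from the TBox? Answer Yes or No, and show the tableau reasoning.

No

1. (∃r.∃r.C ⊓ A) ⊑ (∀r.∃r.E ⊓ C)  ⇔  ((∃r.∃r.C ⊓ A) ⊓ (∃r.∀r.¬E ⊔ ¬C)) unsat w.r.t. T
   apply at x₀: ∃r.∃r.C⊑∀r.∃r.E
   open: L(x₀) ⊇ {A, D, E, ¬C, ¬F, …} (+ ∃-successors)
2. Hence (∃r.∃r.C ⊓ A) ⊑ (∀r.∃r.E ⊓ C): not entailed.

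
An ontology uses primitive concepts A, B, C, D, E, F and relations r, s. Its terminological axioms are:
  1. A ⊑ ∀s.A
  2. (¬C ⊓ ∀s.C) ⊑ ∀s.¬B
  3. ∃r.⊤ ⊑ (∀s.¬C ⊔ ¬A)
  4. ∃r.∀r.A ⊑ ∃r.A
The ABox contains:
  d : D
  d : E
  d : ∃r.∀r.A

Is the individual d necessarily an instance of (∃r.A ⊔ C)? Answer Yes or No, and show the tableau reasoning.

1. d : (∃r.A ⊔ C)?  L(d) = {D, E, ∃r.∀r.A} ∪ {(∀r.¬A ⊓ ¬C)}
   clash {A, ¬A} at an ∃-successor — d ∈ (∃r.A ⊔ C)
2. Hence d : (∃r.A ⊔ C): entailed.

Yes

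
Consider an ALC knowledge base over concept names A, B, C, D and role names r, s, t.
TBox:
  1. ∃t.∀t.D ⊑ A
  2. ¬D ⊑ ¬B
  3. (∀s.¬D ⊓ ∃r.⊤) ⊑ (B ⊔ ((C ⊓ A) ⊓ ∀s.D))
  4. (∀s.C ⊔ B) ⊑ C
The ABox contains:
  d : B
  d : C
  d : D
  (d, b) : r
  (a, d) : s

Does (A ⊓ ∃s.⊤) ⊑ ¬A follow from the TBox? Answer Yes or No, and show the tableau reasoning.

1. (A ⊓ ∃s.⊤) ⊑ ¬A  ⇔  ((A ⊓ ∃s.⊤) ⊓ A) unsat w.r.t. T
   open: L(x₀) ⊇ {A, D, ¬B, ∃s.D, ∃s.¬C, …} (+ ∃-successors)
2. Hence (A ⊓ ∃s.⊤) ⊑ ¬A: not entailed.

No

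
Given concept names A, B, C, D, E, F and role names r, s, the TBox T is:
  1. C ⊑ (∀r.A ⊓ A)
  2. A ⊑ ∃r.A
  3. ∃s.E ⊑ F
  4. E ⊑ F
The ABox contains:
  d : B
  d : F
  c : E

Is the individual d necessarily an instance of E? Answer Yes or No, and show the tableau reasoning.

No

1. d : E?  L(d) = {B, F} ∪ {¬E}
   open: L(d) ⊇ {B, F, ¬A, ¬C, ¬E} — d ∉ E possible
2. Hence d : E: not entailed.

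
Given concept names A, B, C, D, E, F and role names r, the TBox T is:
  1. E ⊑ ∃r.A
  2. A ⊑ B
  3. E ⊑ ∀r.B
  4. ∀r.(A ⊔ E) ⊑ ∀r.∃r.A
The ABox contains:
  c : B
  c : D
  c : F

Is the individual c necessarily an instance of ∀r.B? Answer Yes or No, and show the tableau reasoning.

1. c : ∀r.B?  L(c) = {B, D, F} ∪ {∃r.¬B}
   open: L(c) ⊇ {B, D, F, ¬E, ∃r.(¬A ⊓ ¬E), …} (+ ∃-successors) — c ∉ ∀r.B possible
2. Hence c : ∀r.B: not entailed.

No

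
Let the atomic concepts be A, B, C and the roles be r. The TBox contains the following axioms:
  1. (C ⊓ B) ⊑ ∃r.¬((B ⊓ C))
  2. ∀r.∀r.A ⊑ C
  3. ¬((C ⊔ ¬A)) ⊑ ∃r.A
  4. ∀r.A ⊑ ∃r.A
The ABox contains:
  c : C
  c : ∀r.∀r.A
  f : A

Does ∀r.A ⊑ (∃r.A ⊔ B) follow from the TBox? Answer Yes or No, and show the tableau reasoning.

Yes

1. ∀r.A ⊑ (∃r.A ⊔ B)  ⇔  (∀r.A ⊓ (∀r.¬A ⊓ ¬B)) unsat w.r.t. T
   all branches close; clash {A, ¬A} at an ∃-successor
2. Hence ∀r.A ⊑ (∃r.A ⊔ B): entailed.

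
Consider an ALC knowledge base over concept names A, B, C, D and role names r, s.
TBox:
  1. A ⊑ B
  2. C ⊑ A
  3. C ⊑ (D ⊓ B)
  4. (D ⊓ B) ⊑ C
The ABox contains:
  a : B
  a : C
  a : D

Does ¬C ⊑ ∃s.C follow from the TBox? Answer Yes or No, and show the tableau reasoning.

1. ¬C ⊑ ∃s.C  ⇔  (¬C ⊓ ∀s.¬C) unsat w.r.t. T
   open: L(x₀) ⊇ {¬A, ¬C, ¬D, ∀s.¬C}
2. Hence ¬C ⊑ ∃s.C: not entailed.

No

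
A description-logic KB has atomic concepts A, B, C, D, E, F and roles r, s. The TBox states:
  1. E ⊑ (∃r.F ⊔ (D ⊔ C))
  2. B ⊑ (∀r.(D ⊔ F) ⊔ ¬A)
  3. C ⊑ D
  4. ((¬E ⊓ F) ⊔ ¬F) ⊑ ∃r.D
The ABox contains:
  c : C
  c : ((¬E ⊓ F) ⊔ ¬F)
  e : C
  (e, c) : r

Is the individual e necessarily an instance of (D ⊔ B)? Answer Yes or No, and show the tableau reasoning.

1. e : (D ⊔ B)?  L(e) = {C} ∪ {(¬D ⊓ ¬B)}
   clash {D, ¬D} at e — e ∈ (D ⊔ B)
2. Hence e : (D ⊔ B): entailed.

Yes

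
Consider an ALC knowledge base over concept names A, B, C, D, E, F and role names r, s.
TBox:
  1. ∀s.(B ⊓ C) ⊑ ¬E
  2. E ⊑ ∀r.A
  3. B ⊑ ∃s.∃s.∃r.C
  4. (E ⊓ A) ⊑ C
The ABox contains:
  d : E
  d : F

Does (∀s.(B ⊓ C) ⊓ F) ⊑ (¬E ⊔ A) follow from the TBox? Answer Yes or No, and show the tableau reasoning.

Yes

1. (∀s.(B ⊓ C) ⊓ F) ⊑ (¬E ⊔ A)  ⇔  ((∀s.(B ⊓ C) ⊓ F) ⊓ (E ⊓ ¬A)) unsat w.r.t. T
   all branches close; clash {E, ¬E} at x₀
2. Hence (∀s.(B ⊓ C) ⊓ F) ⊑ (¬E ⊔ A): entailed.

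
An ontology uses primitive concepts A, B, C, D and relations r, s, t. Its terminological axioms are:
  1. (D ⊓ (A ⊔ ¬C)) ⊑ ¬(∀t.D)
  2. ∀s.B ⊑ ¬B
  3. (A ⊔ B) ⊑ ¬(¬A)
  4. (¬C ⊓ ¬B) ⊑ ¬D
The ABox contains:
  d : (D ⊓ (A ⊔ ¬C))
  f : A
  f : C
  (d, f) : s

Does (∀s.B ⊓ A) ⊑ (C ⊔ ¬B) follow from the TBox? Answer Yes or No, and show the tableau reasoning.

Yes

1. (∀s.B ⊓ A) ⊑ (C ⊔ ¬B)  ⇔  ((∀s.B ⊓ A) ⊓ (¬C ⊓ B)) unsat w.r.t. T
   all branches close; clash {B, ¬B} at x₀
2. Hence (∀s.B ⊓ A) ⊑ (C ⊔ ¬B): entailed.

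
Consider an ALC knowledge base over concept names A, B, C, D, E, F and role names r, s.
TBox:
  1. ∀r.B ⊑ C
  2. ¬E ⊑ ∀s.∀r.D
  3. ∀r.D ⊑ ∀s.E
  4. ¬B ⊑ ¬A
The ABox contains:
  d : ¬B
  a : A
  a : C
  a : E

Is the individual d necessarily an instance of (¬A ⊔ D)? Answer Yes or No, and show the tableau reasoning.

1. d : (¬A ⊔ D)?  L(d) = {¬B} ∪ {(A ⊓ ¬D)}
   clash {A, ¬A} at d — d ∈ (¬A ⊔ D)
2. Hence d : (¬A ⊔ D): entailed.

Yes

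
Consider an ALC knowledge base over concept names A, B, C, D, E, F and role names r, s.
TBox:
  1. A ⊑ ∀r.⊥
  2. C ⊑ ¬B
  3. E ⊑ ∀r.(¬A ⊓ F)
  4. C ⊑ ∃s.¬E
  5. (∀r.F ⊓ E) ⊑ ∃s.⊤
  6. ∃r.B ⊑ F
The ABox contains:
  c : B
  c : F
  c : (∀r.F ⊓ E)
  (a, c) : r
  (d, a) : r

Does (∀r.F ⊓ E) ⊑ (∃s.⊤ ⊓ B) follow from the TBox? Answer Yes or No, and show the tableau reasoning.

1. (∀r.F ⊓ E) ⊑ (∃s.⊤ ⊓ B)  ⇔  ((∀r.F ⊓ E) ⊓ (∀s.⊥ ⊔ ¬B)) unsat w.r.t. T
   apply at x₀: E⊑∀r.(¬A ⊓ F); (∀r.F ⊓ E)⊑∃s.⊤
   open: L(x₀) ⊇ {E, ¬A, ¬B, ¬C, ∀r.(¬A ⊓ F), …} (+ ∃-successors)
2. Hence (∀r.F ⊓ E) ⊑ (∃s.⊤ ⊓ B): not entailed.

No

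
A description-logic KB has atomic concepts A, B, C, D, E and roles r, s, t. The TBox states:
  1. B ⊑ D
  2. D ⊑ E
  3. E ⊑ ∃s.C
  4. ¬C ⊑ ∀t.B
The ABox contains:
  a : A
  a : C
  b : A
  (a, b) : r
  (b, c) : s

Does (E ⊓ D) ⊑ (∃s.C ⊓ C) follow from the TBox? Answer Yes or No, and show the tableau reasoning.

No

1. (E ⊓ D) ⊑ (∃s.C ⊓ C)  ⇔  ((E ⊓ D) ⊓ (∀s.¬C ⊔ ¬C)) unsat w.r.t. T
   apply at x₀: E⊑∃s.C
   open: L(x₀) ⊇ {D, E, ¬C, ∀t.B, ∃s.C} (+ ∃-successors)
2. Hence (E ⊓ D) ⊑ (∃s.C ⊓ C): not entailed.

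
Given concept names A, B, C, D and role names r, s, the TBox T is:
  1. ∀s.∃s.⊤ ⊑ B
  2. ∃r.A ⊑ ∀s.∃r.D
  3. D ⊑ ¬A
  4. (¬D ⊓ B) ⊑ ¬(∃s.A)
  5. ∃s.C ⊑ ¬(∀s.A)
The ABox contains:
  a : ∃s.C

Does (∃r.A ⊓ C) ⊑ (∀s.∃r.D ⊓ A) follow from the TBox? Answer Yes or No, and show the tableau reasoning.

No

1. (∃r.A ⊓ C) ⊑ (∀s.∃r.D ⊓ A)  ⇔  ((∃r.A ⊓ C) ⊓ (∃s.∀r.¬D ⊔ ¬A)) unsat w.r.t. T
   apply at x₀: ∃r.A⊑∀s.∃r.D
   open: L(x₀) ⊇ {C, ¬A, ¬B, ¬D, ∀s.¬C, …} (+ ∃-successors)
2. Hence (∃r.A ⊓ C) ⊑ (∀s.∃r.D ⊓ A): not entailed.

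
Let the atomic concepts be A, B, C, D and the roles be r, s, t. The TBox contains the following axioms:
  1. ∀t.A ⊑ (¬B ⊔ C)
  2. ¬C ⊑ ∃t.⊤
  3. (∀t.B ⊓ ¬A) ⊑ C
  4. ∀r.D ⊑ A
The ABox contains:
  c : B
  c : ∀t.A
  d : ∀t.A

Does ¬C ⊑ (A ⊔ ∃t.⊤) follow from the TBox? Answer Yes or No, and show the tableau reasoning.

1. ¬C ⊑ (A ⊔ ∃t.⊤)  ⇔  (¬C ⊓ (¬A ⊓ ∀t.⊥)) unsat w.r.t. T
   all branches close; clash {A, ¬A} at x₀
2. Hence ¬C ⊑ (A ⊔ ∃t.⊤): entailed.

Yes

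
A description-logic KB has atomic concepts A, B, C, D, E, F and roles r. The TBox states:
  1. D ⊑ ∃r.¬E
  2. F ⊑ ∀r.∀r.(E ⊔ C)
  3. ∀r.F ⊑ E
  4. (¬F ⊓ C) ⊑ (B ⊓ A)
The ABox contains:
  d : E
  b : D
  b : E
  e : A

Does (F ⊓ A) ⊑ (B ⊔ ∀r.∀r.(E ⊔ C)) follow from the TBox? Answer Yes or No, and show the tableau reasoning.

1. (F ⊓ A) ⊑ (B ⊔ ∀r.∀r.(E ⊔ C))  ⇔  ((F ⊓ A) ⊓ (¬B ⊓ ∃r.∃r.(¬E ⊓ ¬C))) unsat w.r.t. T
   all branches close; clash {B, ¬B} at x₀
2. Hence (F ⊓ A) ⊑ (B ⊔ ∀r.∀r.(E ⊔ C)): entailed.

Yes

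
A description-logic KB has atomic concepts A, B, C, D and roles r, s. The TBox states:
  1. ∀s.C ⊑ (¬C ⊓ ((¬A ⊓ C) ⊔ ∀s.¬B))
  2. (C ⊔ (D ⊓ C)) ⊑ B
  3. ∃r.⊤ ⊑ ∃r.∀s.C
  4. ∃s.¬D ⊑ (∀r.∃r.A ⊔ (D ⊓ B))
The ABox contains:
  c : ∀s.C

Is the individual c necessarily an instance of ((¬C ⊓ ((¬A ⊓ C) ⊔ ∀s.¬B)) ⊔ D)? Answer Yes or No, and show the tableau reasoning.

1. c : ((¬C ⊓ ((¬A ⊓ C) ⊔ ∀s.¬B)) ⊔ D)?  L(c) = {∀s.C} ∪ {((C ⊔ ((A ⊔ ¬C) ⊓ ∃s.B)) ⊓ ¬D)}
   clash {D, ¬D} at c — c ∈ ((¬C ⊓ ((¬A ⊓ C) ⊔ ∀s.¬B)) ⊔ D)
2. Hence c : ((¬C ⊓ ((¬A ⊓ C) ⊔ ∀s.¬B)) ⊔ D): entailed.

Yes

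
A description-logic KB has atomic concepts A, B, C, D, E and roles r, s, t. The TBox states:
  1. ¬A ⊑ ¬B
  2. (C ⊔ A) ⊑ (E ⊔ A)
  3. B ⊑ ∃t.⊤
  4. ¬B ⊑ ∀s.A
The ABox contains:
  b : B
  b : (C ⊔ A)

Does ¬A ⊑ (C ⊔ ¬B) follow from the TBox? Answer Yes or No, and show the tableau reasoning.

1. ¬A ⊑ (C ⊔ ¬B)  ⇔  (¬A ⊓ (¬C ⊓ B)) unsat w.r.t. T
   all branches close; clash {B, ¬B} at x₀
2. Hence ¬A ⊑ (C ⊔ ¬B): entailed.

Yes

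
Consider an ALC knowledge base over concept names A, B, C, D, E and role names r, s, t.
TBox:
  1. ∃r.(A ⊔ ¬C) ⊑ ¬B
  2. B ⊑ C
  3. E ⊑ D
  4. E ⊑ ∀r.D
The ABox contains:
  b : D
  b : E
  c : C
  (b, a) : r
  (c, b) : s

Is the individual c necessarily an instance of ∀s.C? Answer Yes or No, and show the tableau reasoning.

1. c : ∀s.C?  L(c) = {C} ∪ {∃s.¬C}
   open: L(c) ⊇ {C, ¬E, ∀r.(¬A ⊓ C), ∃s.¬C} (+ ∃-successors) — c ∉ ∀s.C possible
2. Hence c : ∀s.C: not entailed.

No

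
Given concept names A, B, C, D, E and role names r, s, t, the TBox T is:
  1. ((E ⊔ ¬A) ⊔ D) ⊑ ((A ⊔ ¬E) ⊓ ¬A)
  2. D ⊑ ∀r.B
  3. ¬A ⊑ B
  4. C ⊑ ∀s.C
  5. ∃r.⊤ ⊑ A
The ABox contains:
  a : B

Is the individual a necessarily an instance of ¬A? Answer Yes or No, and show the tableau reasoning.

No

1. a : ¬A?  L(a) = {B} ∪ {A}
   open: L(a) ⊇ {A, B, ¬C, ¬D, ¬E} — a ∉ ¬A possible
2. Hence a : ¬A: not entailed.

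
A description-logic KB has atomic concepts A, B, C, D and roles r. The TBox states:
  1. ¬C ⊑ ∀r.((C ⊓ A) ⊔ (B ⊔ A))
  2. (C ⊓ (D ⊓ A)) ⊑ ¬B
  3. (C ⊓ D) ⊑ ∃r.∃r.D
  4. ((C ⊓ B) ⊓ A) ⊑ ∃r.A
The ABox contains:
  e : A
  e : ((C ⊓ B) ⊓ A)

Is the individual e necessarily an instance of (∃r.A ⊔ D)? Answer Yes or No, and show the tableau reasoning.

1. e : (∃r.A ⊔ D)?  L(e) = {A, ((C ⊓ B) ⊓ A)} ∪ {(∀r.¬A ⊓ ¬D)}
   clash {B, ¬B} at e — e ∈ (∃r.A ⊔ D)
2. Hence e : (∃r.A ⊔ D): entailed.

Yes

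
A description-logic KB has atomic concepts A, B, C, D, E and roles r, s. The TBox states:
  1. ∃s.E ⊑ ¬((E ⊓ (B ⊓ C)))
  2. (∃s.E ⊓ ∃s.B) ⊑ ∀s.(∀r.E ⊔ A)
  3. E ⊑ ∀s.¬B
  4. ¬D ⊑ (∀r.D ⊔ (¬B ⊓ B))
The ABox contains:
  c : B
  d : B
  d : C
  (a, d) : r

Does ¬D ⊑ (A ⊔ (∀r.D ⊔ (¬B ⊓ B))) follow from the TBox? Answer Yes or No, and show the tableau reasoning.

Yes

1. ¬D ⊑ (A ⊔ (∀r.D ⊔ (¬B ⊓ B)))  ⇔  (¬D ⊓ (¬A ⊓ (∃r.¬D ⊓ (B ⊔ ¬B)))) unsat w.r.t. T
   all branches close; clash {B, ¬B} at x₀
2. Hence ¬D ⊑ (A ⊔ (∀r.D ⊔ (¬B ⊓ B))): entailed.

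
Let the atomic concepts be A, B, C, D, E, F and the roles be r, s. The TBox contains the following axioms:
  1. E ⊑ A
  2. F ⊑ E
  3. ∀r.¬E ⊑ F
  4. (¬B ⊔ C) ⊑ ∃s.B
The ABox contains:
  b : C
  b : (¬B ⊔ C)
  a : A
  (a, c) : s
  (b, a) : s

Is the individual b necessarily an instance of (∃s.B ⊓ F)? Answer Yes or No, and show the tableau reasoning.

1. b : (∃s.B ⊓ F)?  L(b) = {C, (¬B ⊔ C)} ∪ {(∀s.¬B ⊔ ¬F)}
   apply at b: (¬B ⊔ C)⊑∃s.B
   open: L(b) ⊇ {C, ¬E, ¬F, ∃r.E, ∃s.B} (+ ∃-successors) — b ∉ (∃s.B ⊓ F) possible
2. Hence b : (∃s.B ⊓ F): not entailed.

No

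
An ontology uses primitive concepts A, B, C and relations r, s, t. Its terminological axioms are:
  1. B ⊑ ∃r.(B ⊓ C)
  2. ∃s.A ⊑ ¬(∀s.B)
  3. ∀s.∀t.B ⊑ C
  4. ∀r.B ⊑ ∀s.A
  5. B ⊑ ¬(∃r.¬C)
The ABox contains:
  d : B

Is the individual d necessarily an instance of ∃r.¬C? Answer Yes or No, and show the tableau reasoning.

No

1. d : ∃r.¬C?  L(d) = {B} ∪ {∀r.C}
   apply at d: B⊑∃r.(B ⊓ C)
   open: L(d) ⊇ {B, ∀r.C, ∀s.¬A, ∃r.(B ⊓ C), ∃r.¬B, …} (+ ∃-successors) — d ∉ ∃r.¬C possible
2. Hence d : ∃r.¬C: not entailed.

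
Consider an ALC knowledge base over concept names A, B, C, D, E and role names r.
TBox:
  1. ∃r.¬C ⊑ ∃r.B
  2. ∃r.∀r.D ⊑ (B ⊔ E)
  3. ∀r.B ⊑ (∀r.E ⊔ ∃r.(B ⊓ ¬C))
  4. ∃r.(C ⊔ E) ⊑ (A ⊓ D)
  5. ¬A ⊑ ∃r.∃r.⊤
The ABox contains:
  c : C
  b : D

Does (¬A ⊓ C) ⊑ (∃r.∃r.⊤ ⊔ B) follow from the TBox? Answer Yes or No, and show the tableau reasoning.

1. (¬A ⊓ C) ⊑ (∃r.∃r.⊤ ⊔ B)  ⇔  ((¬A ⊓ C) ⊓ (∀r.∀r.⊥ ⊓ ¬B)) unsat w.r.t. T
   all branches close; clash {A, ¬A} at x₀
2. Hence (¬A ⊓ C) ⊑ (∃r.∃r.⊤ ⊔ B): entailed.

Yes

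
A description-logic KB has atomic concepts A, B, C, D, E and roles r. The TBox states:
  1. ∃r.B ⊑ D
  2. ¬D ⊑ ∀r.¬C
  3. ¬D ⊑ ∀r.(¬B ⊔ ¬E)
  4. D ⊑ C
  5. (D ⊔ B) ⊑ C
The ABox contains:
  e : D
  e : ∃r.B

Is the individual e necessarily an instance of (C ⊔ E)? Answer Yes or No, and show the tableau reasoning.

1. e : (C ⊔ E)?  L(e) = {D, ∃r.B} ∪ {(¬C ⊓ ¬E)}
   clash {C, ¬C} at e — e ∈ (C ⊔ E)
2. Hence e : (C ⊔ E): entailed.

Yes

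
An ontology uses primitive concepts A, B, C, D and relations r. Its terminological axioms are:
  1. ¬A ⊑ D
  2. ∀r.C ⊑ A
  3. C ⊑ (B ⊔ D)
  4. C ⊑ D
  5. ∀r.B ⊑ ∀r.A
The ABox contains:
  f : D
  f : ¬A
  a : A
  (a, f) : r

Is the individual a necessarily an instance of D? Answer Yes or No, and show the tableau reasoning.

1. a : D?  L(a) = {A} ∪ {¬D}
   open: L(a) ⊇ {A, ¬C, ¬D, ∃r.¬B} (+ ∃-successors) — a ∉ D possible
2. Hence a : D: not entailed.

No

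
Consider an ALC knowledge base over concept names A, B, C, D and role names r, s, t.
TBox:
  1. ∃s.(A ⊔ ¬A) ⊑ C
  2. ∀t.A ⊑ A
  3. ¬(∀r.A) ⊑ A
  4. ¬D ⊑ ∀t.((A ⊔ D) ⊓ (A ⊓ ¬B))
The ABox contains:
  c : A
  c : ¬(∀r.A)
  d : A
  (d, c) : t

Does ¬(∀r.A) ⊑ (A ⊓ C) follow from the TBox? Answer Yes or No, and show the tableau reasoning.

No

1. ¬(∀r.A) ⊑ (A ⊓ C)  ⇔  (∃r.¬A ⊓ (¬A ⊔ ¬C)) unsat w.r.t. T
   apply at x₀: ¬(∀r.A)⊑A
   open: L(x₀) ⊇ {A, D, ¬C, ∀s.(¬A ⊓ A), ∃r.¬A} (+ ∃-successors)
2. Hence ¬(∀r.A) ⊑ (A ⊓ C): not entailed.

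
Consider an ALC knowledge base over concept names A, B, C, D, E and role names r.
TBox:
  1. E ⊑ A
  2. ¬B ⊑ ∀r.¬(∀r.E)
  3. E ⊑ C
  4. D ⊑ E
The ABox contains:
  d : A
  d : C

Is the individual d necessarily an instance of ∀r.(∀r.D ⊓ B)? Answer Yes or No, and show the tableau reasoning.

No

1. d : ∀r.(∀r.D ⊓ B)?  L(d) = {A, C} ∪ {∃r.(∃r.¬D ⊔ ¬B)}
   open: L(d) ⊇ {A, B, C, ¬D, ∃r.(∃r.¬D ⊔ ¬B)} (+ ∃-successors) — d ∉ ∀r.(∀r.D ⊓ B) possible
2. Hence d : ∀r.(∀r.D ⊓ B): not entailed.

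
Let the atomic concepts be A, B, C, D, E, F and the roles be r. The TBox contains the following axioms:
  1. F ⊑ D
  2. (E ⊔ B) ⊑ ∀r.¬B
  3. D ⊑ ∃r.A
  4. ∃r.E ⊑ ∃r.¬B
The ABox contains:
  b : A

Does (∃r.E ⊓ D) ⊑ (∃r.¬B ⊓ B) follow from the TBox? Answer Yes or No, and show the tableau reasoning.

No

1. (∃r.E ⊓ D) ⊑ (∃r.¬B ⊓ B)  ⇔  ((∃r.E ⊓ D) ⊓ (∀r.B ⊔ ¬B)) unsat w.r.t. T
   apply at x₀: D⊑∃r.A; ∃r.E⊑∃r.¬B
   open: L(x₀) ⊇ {D, ¬B, ¬E, ∃r.A, ∃r.E, …} (+ ∃-successors)
2. Hence (∃r.E ⊓ D) ⊑ (∃r.¬B ⊓ B): not entailed.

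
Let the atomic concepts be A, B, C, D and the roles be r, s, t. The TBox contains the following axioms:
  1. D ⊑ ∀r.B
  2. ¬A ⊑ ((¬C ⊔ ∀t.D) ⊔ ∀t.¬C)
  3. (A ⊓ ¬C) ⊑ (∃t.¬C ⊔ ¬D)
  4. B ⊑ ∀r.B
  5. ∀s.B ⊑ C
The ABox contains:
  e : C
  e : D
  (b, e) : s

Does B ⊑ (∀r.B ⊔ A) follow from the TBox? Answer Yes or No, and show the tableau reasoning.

Yes

1. B ⊑ (∀r.B ⊔ A)  ⇔  (B ⊓ (∃r.¬B ⊓ ¬A)) unsat w.r.t. T
   all branches close; clash {B, ¬B} at an ∃-successor
2. Hence B ⊑ (∀r.B ⊔ A): entailed.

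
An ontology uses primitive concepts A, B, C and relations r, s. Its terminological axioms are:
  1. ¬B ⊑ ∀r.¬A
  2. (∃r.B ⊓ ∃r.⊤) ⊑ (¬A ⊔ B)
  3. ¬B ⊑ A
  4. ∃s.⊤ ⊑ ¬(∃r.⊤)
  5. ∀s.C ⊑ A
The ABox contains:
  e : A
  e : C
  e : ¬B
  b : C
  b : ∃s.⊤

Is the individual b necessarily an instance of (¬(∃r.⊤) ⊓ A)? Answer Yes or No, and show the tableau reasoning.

1. b : (¬(∃r.⊤) ⊓ A)?  L(b) = {C, ∃s.⊤} ∪ {(∃r.⊤ ⊔ ¬A)}
   apply at b: ∃s.⊤⊑¬(∃r.⊤)
   open: L(b) ⊇ {B, C, ¬A, ∀r.⊥, ∃s.¬C, …} (+ ∃-successors) — b ∉ (¬(∃r.⊤) ⊓ A) possible
2. Hence b : (¬(∃r.⊤) ⊓ A): not entailed.

No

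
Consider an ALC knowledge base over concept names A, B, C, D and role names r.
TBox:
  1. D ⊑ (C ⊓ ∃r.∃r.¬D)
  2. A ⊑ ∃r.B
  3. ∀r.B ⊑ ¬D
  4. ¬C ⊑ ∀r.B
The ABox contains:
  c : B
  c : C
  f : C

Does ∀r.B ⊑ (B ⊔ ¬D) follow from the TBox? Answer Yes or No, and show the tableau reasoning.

Yes

1. ∀r.B ⊑ (B ⊔ ¬D)  ⇔  (∀r.B ⊓ (¬B ⊓ D)) unsat w.r.t. T
   all branches close; clash {D, ¬D} at x₀
2. Hence ∀r.B ⊑ (B ⊔ ¬D): entailed.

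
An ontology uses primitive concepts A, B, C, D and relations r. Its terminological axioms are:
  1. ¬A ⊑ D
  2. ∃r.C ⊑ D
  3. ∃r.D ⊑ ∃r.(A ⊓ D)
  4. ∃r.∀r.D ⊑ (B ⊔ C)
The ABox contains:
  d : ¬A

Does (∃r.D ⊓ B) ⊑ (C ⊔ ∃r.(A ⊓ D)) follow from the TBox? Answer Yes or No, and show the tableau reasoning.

1. (∃r.D ⊓ B) ⊑ (C ⊔ ∃r.(A ⊓ D))  ⇔  ((∃r.D ⊓ B) ⊓ (¬C ⊓ ∀r.(¬A ⊔ ¬D))) unsat w.r.t. T
   all branches close; clash {D, ¬D} at an ∃-successor
2. Hence (∃r.D ⊓ B) ⊑ (C ⊔ ∃r.(A ⊓ D)): entailed.

Yes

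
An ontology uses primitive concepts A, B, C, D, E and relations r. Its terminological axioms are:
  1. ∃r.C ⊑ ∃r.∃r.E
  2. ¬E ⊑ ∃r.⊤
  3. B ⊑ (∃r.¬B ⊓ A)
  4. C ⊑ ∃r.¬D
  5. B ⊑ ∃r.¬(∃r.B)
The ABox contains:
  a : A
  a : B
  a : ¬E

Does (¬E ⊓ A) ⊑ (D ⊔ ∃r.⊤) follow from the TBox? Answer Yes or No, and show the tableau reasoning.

Yes

1. (¬E ⊓ A) ⊑ (D ⊔ ∃r.⊤)  ⇔  ((¬E ⊓ A) ⊓ (¬D ⊓ ∀r.⊥)) unsat w.r.t. T
   all branches close; clash ⊥ at an ∃-successor
2. Hence (¬E ⊓ A) ⊑ (D ⊔ ∃r.⊤): entailed.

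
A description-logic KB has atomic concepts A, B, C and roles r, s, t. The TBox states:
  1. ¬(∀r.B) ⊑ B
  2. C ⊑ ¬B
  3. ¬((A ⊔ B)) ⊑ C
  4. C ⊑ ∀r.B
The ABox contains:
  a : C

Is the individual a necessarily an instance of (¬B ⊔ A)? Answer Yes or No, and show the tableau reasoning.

1. a : (¬B ⊔ A)?  L(a) = {C} ∪ {(B ⊓ ¬A)}
   clash {B, ¬B} at a — a ∈ (¬B ⊔ A)
2. Hence a : (¬B ⊔ A): entailed.

Yes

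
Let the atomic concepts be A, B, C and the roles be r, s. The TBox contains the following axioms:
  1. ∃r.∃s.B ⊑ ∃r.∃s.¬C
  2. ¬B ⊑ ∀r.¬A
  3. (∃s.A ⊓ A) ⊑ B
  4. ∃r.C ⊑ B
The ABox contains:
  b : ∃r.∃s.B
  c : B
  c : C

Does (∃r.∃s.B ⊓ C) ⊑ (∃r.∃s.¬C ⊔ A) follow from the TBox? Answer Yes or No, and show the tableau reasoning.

1. (∃r.∃s.B ⊓ C) ⊑ (∃r.∃s.¬C ⊔ A)  ⇔  ((∃r.∃s.B ⊓ C) ⊓ (∀r.∀s.C ⊓ ¬A)) unsat w.r.t. T
   all branches close; clash {C, ¬C} at an ∃-successor
2. Hence (∃r.∃s.B ⊓ C) ⊑ (∃r.∃s.¬C ⊔ A): entailed.

Yes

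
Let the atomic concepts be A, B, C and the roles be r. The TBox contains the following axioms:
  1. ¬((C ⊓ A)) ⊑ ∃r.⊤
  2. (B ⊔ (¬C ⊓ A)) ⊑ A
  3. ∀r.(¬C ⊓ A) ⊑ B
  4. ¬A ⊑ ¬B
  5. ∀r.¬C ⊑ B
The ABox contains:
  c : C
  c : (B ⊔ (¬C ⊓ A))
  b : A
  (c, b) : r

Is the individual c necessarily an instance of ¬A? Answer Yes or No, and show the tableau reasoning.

No

1. c : ¬A?  L(c) = {C, (B ⊔ (¬C ⊓ A))} ∪ {A}
   open: L(c) ⊇ {A, B, C, ∃r.C} (+ ∃-successors) — c ∉ ¬A possible
2. Hence c : ¬A: not entailed.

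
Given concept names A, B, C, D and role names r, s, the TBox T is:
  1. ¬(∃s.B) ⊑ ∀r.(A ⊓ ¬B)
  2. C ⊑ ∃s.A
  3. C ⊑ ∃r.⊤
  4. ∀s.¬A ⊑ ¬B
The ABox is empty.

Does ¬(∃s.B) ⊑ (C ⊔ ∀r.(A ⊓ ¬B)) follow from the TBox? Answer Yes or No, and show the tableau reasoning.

1. ¬(∃s.B) ⊑ (C ⊔ ∀r.(A ⊓ ¬B))  ⇔  (∀s.¬B ⊓ (¬C ⊓ ∃r.(¬A ⊔ B))) unsat w.r.t. T
   all branches close; clash {B, ¬B} at an ∃-successor
2. Hence ¬(∃s.B) ⊑ (C ⊔ ∀r.(A ⊓ ¬B)): entailed.

Yes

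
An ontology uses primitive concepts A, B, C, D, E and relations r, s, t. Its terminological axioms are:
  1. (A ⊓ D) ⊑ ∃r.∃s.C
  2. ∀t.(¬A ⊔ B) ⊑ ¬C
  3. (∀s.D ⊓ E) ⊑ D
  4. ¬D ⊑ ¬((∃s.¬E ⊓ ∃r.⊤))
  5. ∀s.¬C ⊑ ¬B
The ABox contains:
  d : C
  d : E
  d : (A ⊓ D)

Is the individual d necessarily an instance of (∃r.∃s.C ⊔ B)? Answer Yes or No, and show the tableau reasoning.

1. d : (∃r.∃s.C ⊔ B)?  L(d) = {C, E, (A ⊓ D)} ∪ {(∀r.∀s.¬C ⊓ ¬B)}
   clash {C, ¬C} at d — d ∈ (∃r.∃s.C ⊔ B)
2. Hence d : (∃r.∃s.C ⊔ B): entailed.

Yes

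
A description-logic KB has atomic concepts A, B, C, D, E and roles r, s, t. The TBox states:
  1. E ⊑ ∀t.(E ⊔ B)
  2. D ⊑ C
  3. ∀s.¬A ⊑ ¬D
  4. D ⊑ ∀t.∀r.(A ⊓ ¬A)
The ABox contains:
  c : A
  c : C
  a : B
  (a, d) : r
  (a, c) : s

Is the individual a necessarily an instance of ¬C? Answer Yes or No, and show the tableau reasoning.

No

1. a : ¬C?  L(a) = {B} ∪ {C}
   open: L(a) ⊇ {B, C, ¬D, ¬E, ∃s.A} (+ ∃-successors) — a ∉ ¬C possible
2. Hence a : ¬C: not entailed.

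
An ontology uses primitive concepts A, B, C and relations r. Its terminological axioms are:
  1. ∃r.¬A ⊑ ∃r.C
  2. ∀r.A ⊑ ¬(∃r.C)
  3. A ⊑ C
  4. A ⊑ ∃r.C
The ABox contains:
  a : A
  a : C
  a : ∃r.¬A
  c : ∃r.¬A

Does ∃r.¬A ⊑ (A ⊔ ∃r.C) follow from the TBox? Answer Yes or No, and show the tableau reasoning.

Yes

1. ∃r.¬A ⊑ (A ⊔ ∃r.C)  ⇔  (∃r.¬A ⊓ (¬A ⊓ ∀r.¬C)) unsat w.r.t. T
   all branches close; clash {C, ¬C} at an ∃-successor
2. Hence ∃r.¬A ⊑ (A ⊔ ∃r.C): entailed.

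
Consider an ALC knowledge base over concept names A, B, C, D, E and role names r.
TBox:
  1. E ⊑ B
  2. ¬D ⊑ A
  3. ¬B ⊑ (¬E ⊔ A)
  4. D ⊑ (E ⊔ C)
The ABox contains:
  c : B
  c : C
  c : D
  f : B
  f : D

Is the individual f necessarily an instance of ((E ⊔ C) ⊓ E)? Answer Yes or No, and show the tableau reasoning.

No

1. f : ((E ⊔ C) ⊓ E)?  L(f) = {B, D} ∪ {((¬E ⊓ ¬C) ⊔ ¬E)}
   apply at f: D⊑(E ⊔ C)
   open: L(f) ⊇ {B, C, D, ¬E} — f ∉ ((E ⊔ C) ⊓ E) possible
2. Hence f : ((E ⊔ C) ⊓ E): not entailed.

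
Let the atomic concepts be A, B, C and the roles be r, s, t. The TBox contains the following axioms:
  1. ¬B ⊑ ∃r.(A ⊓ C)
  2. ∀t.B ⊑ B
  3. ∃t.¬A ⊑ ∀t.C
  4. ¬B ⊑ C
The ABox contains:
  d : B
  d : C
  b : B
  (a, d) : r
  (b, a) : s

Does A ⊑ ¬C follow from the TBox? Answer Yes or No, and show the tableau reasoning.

1. A ⊑ ¬C  ⇔  (A ⊓ C) unsat w.r.t. T
   open: L(x₀) ⊇ {A, B, C, ∀t.A}
2. Hence A ⊑ ¬C: not entailed.

No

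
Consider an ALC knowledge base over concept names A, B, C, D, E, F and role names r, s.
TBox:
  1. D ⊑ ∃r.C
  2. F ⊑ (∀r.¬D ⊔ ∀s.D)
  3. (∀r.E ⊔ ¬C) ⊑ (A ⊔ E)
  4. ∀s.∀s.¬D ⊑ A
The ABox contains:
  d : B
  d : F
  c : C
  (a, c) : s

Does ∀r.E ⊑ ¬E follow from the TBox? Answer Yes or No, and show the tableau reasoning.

No

1. ∀r.E ⊑ ¬E  ⇔  (∀r.E ⊓ E) unsat w.r.t. T
   open: L(x₀) ⊇ {E, ¬D, ¬F, ∀r.E, ∃s.∃s.D} (+ ∃-successors)
2. Hence ∀r.E ⊑ ¬E: not entailed.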